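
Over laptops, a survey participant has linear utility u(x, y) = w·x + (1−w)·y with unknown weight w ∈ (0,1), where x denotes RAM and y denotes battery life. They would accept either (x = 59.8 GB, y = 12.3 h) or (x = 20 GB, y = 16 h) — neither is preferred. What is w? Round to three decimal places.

w = 0.085

Equating utilities: w·59.8 + (1−w)·12.3 = w·20 + (1−w)·16.
Collecting terms: w·39.8 = (1−w)·3.7.
So w/(1−w) = 3.7/39.8 = 0.0930, giving w = 3.7/(39.8+3.7) = 0.085.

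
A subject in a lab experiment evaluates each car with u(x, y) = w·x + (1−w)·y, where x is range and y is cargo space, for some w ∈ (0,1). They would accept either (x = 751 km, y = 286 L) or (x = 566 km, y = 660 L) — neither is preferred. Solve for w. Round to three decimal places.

Equating utilities: w·751 + (1−w)·286 = w·566 + (1−w)·660.
Collecting terms: w·185 = (1−w)·374.
So w/(1−w) = 374/185 = 2.0216, giving w = 374/(185+374) = 0.669.

w = 0.669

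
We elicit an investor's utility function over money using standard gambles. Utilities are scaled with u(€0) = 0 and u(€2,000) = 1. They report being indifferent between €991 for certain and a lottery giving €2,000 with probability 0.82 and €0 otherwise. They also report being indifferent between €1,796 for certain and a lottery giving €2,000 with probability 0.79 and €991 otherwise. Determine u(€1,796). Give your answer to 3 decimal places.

From the first indifference, u(€991) = 0.82·u(€2,000) + 0.18·u(€0) = 0.82·1 + 0.18·0 = 0.82.
Then u(€1,796) = 0.79·u(€2,000) + 0.21·u(€991) = 0.79·1.00 + 0.21·0.82 = 0.9622.

0.962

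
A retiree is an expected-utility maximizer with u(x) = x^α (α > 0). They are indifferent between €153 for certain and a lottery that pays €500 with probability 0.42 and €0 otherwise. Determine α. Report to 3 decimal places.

EU(lottery) = 0.42·500^α + 0.58·0 = 0.42·500^α.
Equating: 153^α = 0.42·500^α, i.e. 0.3060^α = 0.42.
α = ln(0.42) / ln(153/500) = -0.867501/-1.184170 ≈ 0.733.

α ≈ 0.733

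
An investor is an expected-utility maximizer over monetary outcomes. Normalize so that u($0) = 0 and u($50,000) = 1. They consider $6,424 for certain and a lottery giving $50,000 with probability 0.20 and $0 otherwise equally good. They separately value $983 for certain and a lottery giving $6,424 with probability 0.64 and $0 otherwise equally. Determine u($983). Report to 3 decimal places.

First, u($6,424) = 0.20·u($50,000) + 0.80·u($0) = 0.20.
Then u($983) = 0.64·u($6,424) + 0.36·u($0) = 0.64·0.20 + 0.36·0.00 = 0.1280.

0.128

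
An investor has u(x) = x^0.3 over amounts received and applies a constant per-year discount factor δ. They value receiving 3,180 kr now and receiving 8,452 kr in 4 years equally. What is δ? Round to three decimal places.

δ ≈ 0.929

Equating discounted utilities: u(3180) = δ^4·u(8452) ⇒ δ^4 = u(3180)/u(8452).
Since u(x) = x^0.3, δ^4 = (3180/8452)^0.3 = 0.37624^0.3 = 0.74583.
Hence δ = (0.74583)^(1/4) = 0.92931.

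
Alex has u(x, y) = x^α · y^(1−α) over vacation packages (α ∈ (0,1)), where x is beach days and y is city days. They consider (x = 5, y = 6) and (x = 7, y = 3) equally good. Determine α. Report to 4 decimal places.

α ≈ 0.6732

Set the two utilities equal: 5^α·6^(1−α) = 7^α·3^(1−α).
Rearrange to (5/7)^α = (3/6)^(1−α) and take logs: α·-0.3364722 = (1−α)·-0.6931472.
Thus α·(-1.0296194) = -0.6931472, so α = -0.6931472/-1.0296194 ≈ 0.6732.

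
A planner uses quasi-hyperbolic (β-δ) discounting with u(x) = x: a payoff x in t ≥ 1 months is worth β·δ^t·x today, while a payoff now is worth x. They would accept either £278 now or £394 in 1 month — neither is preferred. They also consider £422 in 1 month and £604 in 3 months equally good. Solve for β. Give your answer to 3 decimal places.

β ≈ 0.844

Both payoffs in the second observation are in the future, so β drops out: δ^1·422 = δ^3·604 ⇒ δ^2 = 422/604 = 0.69868, so δ = 0.83587.
The first indifference: 278 = β·δ·394, so β = 278/(δ·394) = 278/(0.83587·394) ≈ 0.844.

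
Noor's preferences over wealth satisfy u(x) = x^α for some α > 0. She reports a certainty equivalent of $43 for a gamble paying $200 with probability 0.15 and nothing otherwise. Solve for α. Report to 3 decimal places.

α ≈ 1.234

EU(lottery) = 0.15·200^α + 0.85·0 = 0.15·200^α.
Equating: 43^α = 0.15·200^α, i.e. 0.2150^α = 0.15.
α = ln(0.15) / ln(43/200) = -1.897120/-1.537117 ≈ 1.234.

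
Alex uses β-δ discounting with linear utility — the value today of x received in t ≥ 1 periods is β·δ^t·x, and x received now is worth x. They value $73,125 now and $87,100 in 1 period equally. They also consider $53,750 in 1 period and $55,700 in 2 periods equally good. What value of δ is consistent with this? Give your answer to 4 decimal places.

Both payoffs in the second observation are in the future, so β drops out: δ^1·53750 = δ^2·55700 ⇒ δ = 53750/55700 = 0.96499.

δ ≈ 0.9650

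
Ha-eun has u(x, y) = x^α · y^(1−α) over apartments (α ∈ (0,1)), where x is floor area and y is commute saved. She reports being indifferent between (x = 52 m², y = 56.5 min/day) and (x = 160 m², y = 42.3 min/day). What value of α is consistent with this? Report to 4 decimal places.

Set the two utilities equal: 52^α·56.5^(1−α) = 160^α·42.3^(1−α).
(52/160)^α = (42.3/56.5)^(1−α); take logs: α·ln(52/160) = (1−α)·ln(42.3/56.5), i.e. α·-1.1239301 = (1−α)·-0.2894536.
So α/(1−α) = (-0.2894536)/(-1.1239301) = 0.2575370, and α = 0.2575370/1.2575370 ≈ 0.2048.

α ≈ 0.2048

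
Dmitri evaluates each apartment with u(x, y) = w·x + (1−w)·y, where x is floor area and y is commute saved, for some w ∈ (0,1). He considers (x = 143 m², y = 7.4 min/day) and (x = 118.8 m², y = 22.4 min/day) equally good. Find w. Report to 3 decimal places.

u(143,7.4) = u(118.8,22.4) means w·143 + (1−w)·7.4 = w·118.8 + (1−w)·22.4.
Rearranging, 24.2·w − 15·(1−w) = 0.
So w/(1−w) = 15/24.2 = 0.6198, giving w = 15/(24.2+15) = 0.383.

w = 0.383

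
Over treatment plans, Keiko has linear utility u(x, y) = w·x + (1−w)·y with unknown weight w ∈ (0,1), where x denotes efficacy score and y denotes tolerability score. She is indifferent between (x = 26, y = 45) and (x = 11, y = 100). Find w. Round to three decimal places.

w = 0.786

Equating utilities: w·26 + (1−w)·45 = w·11 + (1−w)·100.
Collecting terms: w·15 = (1−w)·55.
The marginal rate of substitution is 55/15, so w = 55/(15+55) = 0.786.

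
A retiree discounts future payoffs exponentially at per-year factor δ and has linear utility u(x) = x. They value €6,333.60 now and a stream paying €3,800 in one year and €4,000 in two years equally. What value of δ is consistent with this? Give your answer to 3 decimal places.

δ ≈ 0.870

Equating present values: 6333.60 = 3800δ + 4000δ².
That is, 4000δ² + 3800δ − 6333.60 = 0, a quadratic in δ.
By the quadratic formula (taking the positive root), δ = (−3800 + √115777600.00) / 8000 ≈ 0.870.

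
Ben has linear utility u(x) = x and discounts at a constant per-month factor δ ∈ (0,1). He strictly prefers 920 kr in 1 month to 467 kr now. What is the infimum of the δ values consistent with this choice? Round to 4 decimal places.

Under u(x) = x this choice says 467 < δ·920.
Dividing through by 920 gives δ > 0.50761.

δ > 0.5076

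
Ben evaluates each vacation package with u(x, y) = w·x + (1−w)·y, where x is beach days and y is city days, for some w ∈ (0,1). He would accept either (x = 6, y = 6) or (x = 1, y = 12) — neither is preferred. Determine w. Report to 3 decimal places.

w = 0.545

u(6,6) = u(1,12) means w·6 + (1−w)·6 = w·1 + (1−w)·12.
w·(6−1) = (1−w)·(12−6), i.e. w·5 = (1−w)·6.
So w/(1−w) = 6/5 = 1.2000, giving w = 6/(5+6) = 0.545.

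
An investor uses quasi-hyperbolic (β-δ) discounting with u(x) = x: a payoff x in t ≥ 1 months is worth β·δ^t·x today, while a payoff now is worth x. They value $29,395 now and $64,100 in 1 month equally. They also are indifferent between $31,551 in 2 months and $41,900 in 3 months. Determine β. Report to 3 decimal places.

β ≈ 0.609

From the later pair, β·δ^2·31551 = β·δ^3·41900; dividing through, δ = 31551/41900 = 0.75301.
The first indifference: 29395 = β·δ·64100, so β = 29395/(δ·64100) = 29395/(0.75301·64100) ≈ 0.609.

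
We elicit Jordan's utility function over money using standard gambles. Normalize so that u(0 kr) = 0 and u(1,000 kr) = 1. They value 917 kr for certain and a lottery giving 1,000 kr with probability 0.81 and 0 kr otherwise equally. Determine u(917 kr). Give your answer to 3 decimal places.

The indifference gives u(917 kr) = 0.81·u(1,000 kr) + 0.19·u(0 kr) = 0.81·1 + 0.19·0 = 0.81.

0.810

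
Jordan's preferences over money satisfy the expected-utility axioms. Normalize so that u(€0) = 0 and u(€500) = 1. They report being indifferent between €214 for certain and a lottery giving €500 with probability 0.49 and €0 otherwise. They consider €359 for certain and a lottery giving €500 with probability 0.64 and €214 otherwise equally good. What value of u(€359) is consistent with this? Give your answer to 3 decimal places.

The first gamble pins u(€214): it must equal 0.49·1 + 0.51·0 = 0.49.
Then u(€359) = 0.64·u(€500) + 0.36·u(€214) = 0.64·1.00 + 0.36·0.49 = 0.8164.

0.816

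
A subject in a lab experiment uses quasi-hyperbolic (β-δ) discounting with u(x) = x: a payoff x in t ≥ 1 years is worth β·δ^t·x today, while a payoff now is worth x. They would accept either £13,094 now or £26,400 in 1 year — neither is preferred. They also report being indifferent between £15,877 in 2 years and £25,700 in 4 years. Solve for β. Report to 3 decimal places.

β ≈ 0.631

From the later pair, β·δ^2·15877 = β·δ^4·25700; dividing through, δ^2 = 15877/25700 = 0.61778, so δ = 0.78599.
Now use the now-vs-future pair: 13094 = β·δ·26400 gives β = 13094/(0.78599·26400) ≈ 0.631.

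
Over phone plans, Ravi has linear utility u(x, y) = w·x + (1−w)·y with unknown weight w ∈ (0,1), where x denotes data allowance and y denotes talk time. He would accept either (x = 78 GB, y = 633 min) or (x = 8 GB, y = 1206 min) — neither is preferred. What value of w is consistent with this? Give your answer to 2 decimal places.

Indifference: w·78 + (1−w)·633 = w·8 + (1−w)·1206.
Collecting terms: w·70 = (1−w)·573.
The marginal rate of substitution is 573/70, so w = 573/(70+573) = 0.89.

w = 0.89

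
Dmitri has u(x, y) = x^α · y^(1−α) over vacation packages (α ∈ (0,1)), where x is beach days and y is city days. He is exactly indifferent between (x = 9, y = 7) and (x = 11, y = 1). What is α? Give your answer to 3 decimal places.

α ≈ 0.907

Set the two utilities equal: 9^α·7^(1−α) = 11^α·1^(1−α).
Taking logs: α·ln 9 + (1−α)·ln 7 = α·ln 11 + (1−α)·ln 1, i.e. α·-0.200671 = (1−α)·-1.945910.
So α/(1−α) = (-1.945910)/(-0.200671) = 9.697017, and α = 9.697017/10.697017 ≈ 0.907.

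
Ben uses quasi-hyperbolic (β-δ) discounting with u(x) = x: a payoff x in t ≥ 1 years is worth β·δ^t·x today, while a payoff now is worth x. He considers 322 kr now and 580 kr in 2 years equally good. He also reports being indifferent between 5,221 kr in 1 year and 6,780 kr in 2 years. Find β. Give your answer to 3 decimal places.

Both payoffs in the second observation are in the future, so β drops out: δ^1·5221 = δ^2·6780 ⇒ δ = 5221/6780 = 0.77006.
The first indifference: 322 = β·δ^2·580, so β = 322/(δ^2·580) = 322/(0.59299·580) ≈ 0.936.

β ≈ 0.936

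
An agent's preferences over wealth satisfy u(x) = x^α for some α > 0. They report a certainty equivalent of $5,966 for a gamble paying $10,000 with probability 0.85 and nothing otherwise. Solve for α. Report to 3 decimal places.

EU(lottery) = 0.85·10000^α + 0.15·0 = 0.85·10000^α.
Equating: 5966^α = 0.85·10000^α, i.e. 0.5966^α = 0.85.
α = ln(0.85) / ln(5966/10000) = -0.162519/-0.516508 ≈ 0.315.

α ≈ 0.315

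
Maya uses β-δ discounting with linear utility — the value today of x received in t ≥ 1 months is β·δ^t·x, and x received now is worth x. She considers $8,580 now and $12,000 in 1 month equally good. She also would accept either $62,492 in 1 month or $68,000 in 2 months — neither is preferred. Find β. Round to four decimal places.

From the later pair, β·δ^1·62492 = β·δ^2·68000; dividing through, δ = 62492/68000 = 0.91900.
The first indifference: 8580 = β·δ·12000, so β = 8580/(δ·12000) = 8580/(0.91900·12000) ≈ 0.7780.

β ≈ 0.7780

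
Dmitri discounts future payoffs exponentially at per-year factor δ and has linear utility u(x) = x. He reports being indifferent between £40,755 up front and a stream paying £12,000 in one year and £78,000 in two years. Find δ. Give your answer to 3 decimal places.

δ ≈ 0.650

Present value of the stream is 12000·δ + 78000·δ². Indifference gives 12000δ + 78000δ² = 40755.
Rearranged: 78000δ² + 12000δ − 40755 = 0.
δ = (−12000 + √(12000² + 4·78000·40755)) / (2·78000) = (−12000 + √12859560000.00) / 156000 ≈ 0.650.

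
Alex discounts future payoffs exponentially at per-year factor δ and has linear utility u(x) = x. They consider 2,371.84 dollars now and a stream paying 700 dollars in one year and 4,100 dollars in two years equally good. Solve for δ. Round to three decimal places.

Present value of the stream is 700·δ + 4100·δ². Indifference gives 700δ + 4100δ² = 2371.84.
So 4100δ² + 700δ − 2371.84 = 0.
The positive root is δ = [−700 + √(700² + 4·4100·2371.84)] / (2·4100) = (−700 + 6276.000)/8200 ≈ 0.680.

δ ≈ 0.680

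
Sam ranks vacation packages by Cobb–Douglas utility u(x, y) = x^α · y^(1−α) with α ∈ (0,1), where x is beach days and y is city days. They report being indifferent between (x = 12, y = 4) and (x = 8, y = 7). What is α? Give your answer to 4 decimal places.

α ≈ 0.5799

The Cobb–Douglas utilities coincide, so 12^α·4^(1−α) = 8^α·7^(1−α).
(12/8)^α = (7/4)^(1−α); take logs: α·ln(12/8) = (1−α)·ln(7/4), i.e. α·0.4054651 = (1−α)·0.5596158.
With A = 0.4054651 and B = 0.5596158: α·A = (1−α)·B, so α = B/(A+B) = 0.5596158/0.9650809 ≈ 0.5799.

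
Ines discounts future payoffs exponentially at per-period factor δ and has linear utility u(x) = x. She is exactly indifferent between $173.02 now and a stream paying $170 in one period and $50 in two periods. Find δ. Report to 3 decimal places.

δ ≈ 0.820

Equating present values: 173.02 = 170δ + 50δ².
So 50δ² + 170δ − 173.02 = 0.
The positive root is δ = [−170 + √(170² + 4·50·173.02)] / (2·50) = (−170 + 252.000)/100 ≈ 0.820.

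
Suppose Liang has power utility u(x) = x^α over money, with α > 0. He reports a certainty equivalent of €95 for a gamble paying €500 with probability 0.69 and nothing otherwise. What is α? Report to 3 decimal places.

EU(lottery) = 0.69·500^α + 0.31·0 = 0.69·500^α.
Setting u(95) equal to that: 95^α = 0.69·500^α ⇒ (95/500)^α = 0.69.
α = ln(0.69) / ln(95/500) = -0.371064/-1.660731 ≈ 0.223.

α ≈ 0.223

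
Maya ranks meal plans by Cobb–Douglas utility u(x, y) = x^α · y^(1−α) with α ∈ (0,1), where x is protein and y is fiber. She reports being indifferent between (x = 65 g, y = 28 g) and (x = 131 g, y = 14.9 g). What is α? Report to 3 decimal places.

Indifference: 65^α · 28^(1−α) = 131^α · 14.9^(1−α).
Taking logs: α·ln 65 + (1−α)·ln 28 = α·ln 131 + (1−α)·ln 14.9, i.e. α·-0.700810 = (1−α)·-0.630843.
Thus α·(-1.331653) = -0.630843, so α = -0.630843/-1.331653 ≈ 0.474.

α ≈ 0.474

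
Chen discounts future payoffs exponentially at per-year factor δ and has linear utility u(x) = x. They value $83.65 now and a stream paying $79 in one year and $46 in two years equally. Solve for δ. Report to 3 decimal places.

The stream is worth 79δ + 46δ² today, so 79δ + 46δ² = 83.65.
Rearranged: 46δ² + 79δ − 83.65 = 0.
δ = (−79 + √(79² + 4·46·83.65)) / (2·46) = (−79 + √21632.60) / 92 ≈ 0.740.

δ ≈ 0.740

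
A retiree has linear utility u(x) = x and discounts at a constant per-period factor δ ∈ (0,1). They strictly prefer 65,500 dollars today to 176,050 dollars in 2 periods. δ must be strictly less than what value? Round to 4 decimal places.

Comparing present values: 65500 > δ^2·176050.
So δ^2 < 65500/176050 = 0.37205; taking the square root of both positive sides preserves the inequality.
δ < (65500/176050)^(1/2) ≈ 0.6100.

δ < 0.6100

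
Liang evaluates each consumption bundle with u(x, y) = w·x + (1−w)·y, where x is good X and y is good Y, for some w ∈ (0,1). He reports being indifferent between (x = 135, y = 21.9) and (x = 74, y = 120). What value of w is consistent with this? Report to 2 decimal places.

w = 0.62

Indifference: w·135 + (1−w)·21.9 = w·74 + (1−w)·120.
Collecting terms: w·61 = (1−w)·98.1.
Hence w = 98.1/(61+98.1) = 98.1/159.1 = 0.62.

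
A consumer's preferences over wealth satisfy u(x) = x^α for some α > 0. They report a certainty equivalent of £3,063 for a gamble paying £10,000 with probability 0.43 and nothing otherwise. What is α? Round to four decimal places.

α ≈ 0.7133

Since u(0) = 0, the lottery's EU is 0.43·10000^α.
Indifference: 3063^α = 0.43·10000^α, so (3063/10000)^α = 0.43.
Taking logs: α·ln(3063/10000) = ln(0.43), so α = -0.8439701 / -1.1831903 ≈ 0.7133.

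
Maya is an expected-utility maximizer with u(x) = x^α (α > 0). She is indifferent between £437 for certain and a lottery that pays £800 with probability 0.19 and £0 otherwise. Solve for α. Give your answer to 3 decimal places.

α ≈ 2.746

EU(lottery) = 0.19·800^α + 0.81·0 = 0.19·800^α.
Indifference: 437^α = 0.19·800^α, so (437/800)^α = 0.19.
Take logs: α = ln 0.19 / ln(437/800) ≈ 2.74647.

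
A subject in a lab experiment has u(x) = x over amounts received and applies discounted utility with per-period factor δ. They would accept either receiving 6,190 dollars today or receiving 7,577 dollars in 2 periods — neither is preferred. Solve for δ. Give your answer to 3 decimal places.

δ ≈ 0.904

Indifference means u(6190) = δ^2 · u(7577), so δ^2 = u(6190)/u(7577).
With u(x) = x: δ^2 = 6190/7577 = 0.81695.
Hence δ = (0.81695)^(1/2) = 0.90385.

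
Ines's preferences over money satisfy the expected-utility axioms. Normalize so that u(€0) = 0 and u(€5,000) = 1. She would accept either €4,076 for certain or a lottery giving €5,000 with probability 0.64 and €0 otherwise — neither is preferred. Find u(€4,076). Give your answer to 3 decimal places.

0.640

The indifference gives u(€4,076) = 0.64·u(€5,000) + 0.36·u(€0) = 0.64·1 + 0.36·0 = 0.64.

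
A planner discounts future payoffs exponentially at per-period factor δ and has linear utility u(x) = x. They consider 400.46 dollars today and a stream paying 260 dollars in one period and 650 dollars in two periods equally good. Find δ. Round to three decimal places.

Equating present values: 400.46 = 260δ + 650δ².
Rearranged: 650δ² + 260δ − 400.46 = 0.
δ = (−260 + √(260² + 4·650·400.46)) / (2·650) = (−260 + √1108796.00) / 1300 ≈ 0.610.

δ ≈ 0.610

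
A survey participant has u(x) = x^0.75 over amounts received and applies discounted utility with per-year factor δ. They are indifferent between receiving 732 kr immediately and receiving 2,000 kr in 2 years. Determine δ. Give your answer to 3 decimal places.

Indifference means u(732) = δ^2 · u(2000), so δ^2 = u(732)/u(2000).
With u(x) = x^0.75: δ^2 = 732^0.75/2000^0.75 = (732/2000)^0.75 = 0.47056.
Taking the square root: δ = 0.47056^(1/2) ≈ 0.686.

δ ≈ 0.686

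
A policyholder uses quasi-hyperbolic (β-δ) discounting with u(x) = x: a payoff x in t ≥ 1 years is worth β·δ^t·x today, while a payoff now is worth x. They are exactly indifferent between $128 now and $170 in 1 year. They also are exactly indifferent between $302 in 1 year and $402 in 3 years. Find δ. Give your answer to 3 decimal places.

δ ≈ 0.867

The second indifference involves only future payoffs, so β cancels: β·δ^1·302 = β·δ^3·402, giving δ^2 = 302/402 = 0.75124, so δ = 0.86674.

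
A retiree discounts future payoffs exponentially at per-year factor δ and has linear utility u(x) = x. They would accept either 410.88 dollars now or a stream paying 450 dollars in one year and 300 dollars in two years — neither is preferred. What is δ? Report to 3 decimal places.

The stream is worth 450δ + 300δ² today, so 450δ + 300δ² = 410.88.
So 300δ² + 450δ − 410.88 = 0.
By the quadratic formula (taking the positive root), δ = (−450 + √695556.00) / 600 ≈ 0.640.

δ ≈ 0.640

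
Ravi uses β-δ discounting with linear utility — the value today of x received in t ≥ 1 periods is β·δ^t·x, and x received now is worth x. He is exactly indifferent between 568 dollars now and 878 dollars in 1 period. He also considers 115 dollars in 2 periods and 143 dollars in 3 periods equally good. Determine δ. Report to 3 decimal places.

δ ≈ 0.804

From the later pair, β·δ^2·115 = β·δ^3·143; dividing through, δ = 115/143 = 0.80420.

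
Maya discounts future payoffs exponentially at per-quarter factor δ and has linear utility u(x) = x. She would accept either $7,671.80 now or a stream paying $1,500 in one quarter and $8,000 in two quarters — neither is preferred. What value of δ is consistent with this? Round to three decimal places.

δ ≈ 0.890

Equating present values: 7671.80 = 1500δ + 8000δ².
Rearranged: 8000δ² + 1500δ − 7671.80 = 0.
The positive root is δ = [−1500 + √(1500² + 4·8000·7671.80)] / (2·8000) = (−1500 + 15740.000)/16000 ≈ 0.890.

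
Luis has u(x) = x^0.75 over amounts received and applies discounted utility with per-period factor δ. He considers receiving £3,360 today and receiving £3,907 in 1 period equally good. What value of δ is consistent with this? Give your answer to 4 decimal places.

δ ≈ 0.8930

The payoff in 1 period is discounted by δ, so u(3360) = δ·u(3907) and δ = u(3360)/u(3907).
With u(x) = x^0.75: δ = 3360^0.75/3907^0.75 = (3360/3907)^0.75 = 0.89304.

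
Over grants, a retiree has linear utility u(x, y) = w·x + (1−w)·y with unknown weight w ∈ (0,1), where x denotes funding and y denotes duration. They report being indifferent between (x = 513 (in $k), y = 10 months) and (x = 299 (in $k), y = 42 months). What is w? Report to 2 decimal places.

w = 0.13

Equating utilities: w·513 + (1−w)·10 = w·299 + (1−w)·42.
w·(513−299) = (1−w)·(42−10), i.e. w·214 = (1−w)·32.
So w/(1−w) = 32/214 = 0.1495, giving w = 32/(214+32) = 0.13.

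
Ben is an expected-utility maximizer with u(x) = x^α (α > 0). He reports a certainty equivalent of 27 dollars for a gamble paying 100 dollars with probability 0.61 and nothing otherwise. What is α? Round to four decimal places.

EU(lottery) = 0.61·100^α + 0.39·0 = 0.61·100^α.
Setting u(27) equal to that: 27^α = 0.61·100^α ⇒ (27/100)^α = 0.61.
Take logs: α = ln 0.61 / ln(27/100) ≈ 0.377518.

α ≈ 0.3775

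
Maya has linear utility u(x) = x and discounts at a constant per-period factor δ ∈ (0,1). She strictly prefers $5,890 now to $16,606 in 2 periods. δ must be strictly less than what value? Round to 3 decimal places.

Comparing present values: 5890 > δ^2·16606.
Dividing by 16606: δ^2 < 0.35469. Both sides are positive, so the square root keeps the direction.
δ < (5890/16606)^(1/2) ≈ 0.596.

δ < 0.596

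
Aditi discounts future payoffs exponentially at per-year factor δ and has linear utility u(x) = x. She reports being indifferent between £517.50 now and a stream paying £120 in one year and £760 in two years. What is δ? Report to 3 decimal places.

δ ≈ 0.750

Present value of the stream is 120·δ + 760·δ². Indifference gives 120δ + 760δ² = 517.50.
Rearranged: 760δ² + 120δ − 517.50 = 0.
The positive root is δ = [−120 + √(120² + 4·760·517.50)] / (2·760) = (−120 + 1260.000)/1520 ≈ 0.750.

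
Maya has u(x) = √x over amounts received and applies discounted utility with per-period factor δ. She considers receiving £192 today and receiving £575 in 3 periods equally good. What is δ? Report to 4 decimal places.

The payoff in 3 periods is discounted by δ^3, so u(192) = δ^3·u(575) and δ^3 = u(192)/u(575).
Since u(x) = √x, δ^3 = √(192/575) = 0.57785.
So δ = 0.57785^(1/3) ≈ 0.8329.

δ ≈ 0.8329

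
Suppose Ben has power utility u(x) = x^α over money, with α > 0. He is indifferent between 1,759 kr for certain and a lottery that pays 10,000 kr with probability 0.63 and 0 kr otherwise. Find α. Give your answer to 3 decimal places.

EU(lottery) = 0.63·10000^α + 0.37·0 = 0.63·10000^α.
Setting u(1759) equal to that: 1759^α = 0.63·10000^α ⇒ (1759/10000)^α = 0.63.
Take logs: α = ln 0.63 / ln(1759/10000) ≈ 0.26587.

α ≈ 0.266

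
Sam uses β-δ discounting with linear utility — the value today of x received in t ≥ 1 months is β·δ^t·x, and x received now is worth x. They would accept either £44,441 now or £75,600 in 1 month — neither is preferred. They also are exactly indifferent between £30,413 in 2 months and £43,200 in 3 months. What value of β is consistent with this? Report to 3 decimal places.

β ≈ 0.835

From the later pair, β·δ^2·30413 = β·δ^3·43200; dividing through, δ = 30413/43200 = 0.70400.
Substituting δ into 44441 = β·δ·75600: β = 44441/(53222.750) ≈ 0.835.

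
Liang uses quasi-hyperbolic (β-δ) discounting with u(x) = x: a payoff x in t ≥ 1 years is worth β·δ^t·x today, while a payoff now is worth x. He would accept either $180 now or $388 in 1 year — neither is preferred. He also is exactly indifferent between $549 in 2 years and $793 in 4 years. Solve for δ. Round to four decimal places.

Both payoffs in the second observation are in the future, so β drops out: δ^2·549 = δ^4·793 ⇒ δ^2 = 549/793 = 0.69231, so δ = 0.83205.

δ ≈ 0.8321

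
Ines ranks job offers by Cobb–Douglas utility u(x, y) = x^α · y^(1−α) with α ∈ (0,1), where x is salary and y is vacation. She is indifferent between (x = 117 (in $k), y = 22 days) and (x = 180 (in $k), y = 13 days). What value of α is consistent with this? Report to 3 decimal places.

Set the two utilities equal: 117^α·22^(1−α) = 180^α·13^(1−α).
Taking logs: α·ln 117 + (1−α)·ln 22 = α·ln 180 + (1−α)·ln 13, i.e. α·-0.430783 = (1−α)·-0.526093.
With A = -0.430783 and B = -0.526093: α·A = (1−α)·B, so α = B/(A+B) = -0.526093/-0.956876 ≈ 0.550.

α ≈ 0.550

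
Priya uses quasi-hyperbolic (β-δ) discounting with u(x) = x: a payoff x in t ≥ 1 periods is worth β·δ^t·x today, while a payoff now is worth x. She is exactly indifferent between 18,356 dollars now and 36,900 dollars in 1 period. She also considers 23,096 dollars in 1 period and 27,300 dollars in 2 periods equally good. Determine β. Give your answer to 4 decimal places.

β ≈ 0.5880

Both payoffs in the second observation are in the future, so β drops out: δ^1·23096 = δ^2·27300 ⇒ δ = 23096/27300 = 0.84601.
Substituting δ into 18356 = β·δ·36900: β = 18356/(31217.670) ≈ 0.5880.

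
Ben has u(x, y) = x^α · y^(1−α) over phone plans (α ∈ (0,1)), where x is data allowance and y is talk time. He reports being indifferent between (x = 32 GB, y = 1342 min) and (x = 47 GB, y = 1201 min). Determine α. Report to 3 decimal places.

The Cobb–Douglas utilities coincide, so 32^α·1342^(1−α) = 47^α·1201^(1−α).
Taking logs: α·ln 32 + (1−α)·ln 1342 = α·ln 47 + (1−α)·ln 1201, i.e. α·-0.384412 = (1−α)·-0.111006.
With A = -0.384412 and B = -0.111006: α·A = (1−α)·B, so α = B/(A+B) = -0.111006/-0.495418 ≈ 0.224.

α ≈ 0.224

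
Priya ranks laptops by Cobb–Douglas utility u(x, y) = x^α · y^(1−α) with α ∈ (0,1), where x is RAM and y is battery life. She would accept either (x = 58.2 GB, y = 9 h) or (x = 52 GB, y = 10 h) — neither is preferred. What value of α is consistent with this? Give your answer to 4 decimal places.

Indifference: 58.2^α · 9^(1−α) = 52^α · 10^(1−α).
(58.2/52)^α = (10/9)^(1−α); take logs: α·ln(58.2/52) = (1−α)·ln(10/9), i.e. α·0.1126416 = (1−α)·0.1053605.
With A = 0.1126416 and B = 0.1053605: α·A = (1−α)·B, so α = B/(A+B) = 0.1053605/0.2180021 ≈ 0.4833.

α ≈ 0.4833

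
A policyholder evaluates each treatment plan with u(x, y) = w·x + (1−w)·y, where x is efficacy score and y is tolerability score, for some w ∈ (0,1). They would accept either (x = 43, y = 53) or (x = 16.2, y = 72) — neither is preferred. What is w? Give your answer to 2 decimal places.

w = 0.41

Indifference: w·43 + (1−w)·53 = w·16.2 + (1−w)·72.
w·(43−16.2) = (1−w)·(72−53), i.e. w·26.8 = (1−w)·19.
The marginal rate of substitution is 19/26.8, so w = 19/(26.8+19) = 0.41.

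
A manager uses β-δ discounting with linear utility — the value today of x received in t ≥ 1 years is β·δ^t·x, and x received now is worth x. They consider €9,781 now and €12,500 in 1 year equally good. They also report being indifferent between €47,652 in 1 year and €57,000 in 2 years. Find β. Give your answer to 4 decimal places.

β ≈ 0.9360

Both payoffs in the second observation are in the future, so β drops out: δ^1·47652 = δ^2·57000 ⇒ δ = 47652/57000 = 0.83600.
The first indifference: 9781 = β·δ·12500, so β = 9781/(δ·12500) = 9781/(0.83600·12500) ≈ 0.9360.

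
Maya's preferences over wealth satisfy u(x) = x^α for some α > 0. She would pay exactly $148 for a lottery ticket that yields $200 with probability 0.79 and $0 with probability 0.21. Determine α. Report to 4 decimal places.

The lottery's expected utility is 0.79·u(200) + 0.21·u(0) = 0.79·200^α (since u(0) = 0 for α > 0).
Indifference: 148^α = 0.79·200^α, so (148/200)^α = 0.79.
α = ln(0.79) / ln(148/200) = -0.2357223/-0.3011051 ≈ 0.7829.

α ≈ 0.7829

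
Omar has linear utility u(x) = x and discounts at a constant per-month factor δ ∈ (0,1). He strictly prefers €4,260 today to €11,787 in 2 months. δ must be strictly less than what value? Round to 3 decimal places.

Under u(x) = x this choice says 4260 > δ^2·11787.
Hence δ^2 < 4260/11787 = 0.36142, and x ↦ x^(1/2) is increasing on (0,∞).
δ < (4260/11787)^(1/2) ≈ 0.601.

δ < 0.601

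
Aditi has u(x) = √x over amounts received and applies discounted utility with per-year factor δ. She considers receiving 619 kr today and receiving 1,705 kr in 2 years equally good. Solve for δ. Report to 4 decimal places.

δ ≈ 0.7762

Equating discounted utilities: u(619) = δ^2·u(1705) ⇒ δ^2 = u(619)/u(1705).
Since u(x) = √x, δ^2 = √(619/1705) = 0.60254.
So δ = 0.60254^(1/2) ≈ 0.7762.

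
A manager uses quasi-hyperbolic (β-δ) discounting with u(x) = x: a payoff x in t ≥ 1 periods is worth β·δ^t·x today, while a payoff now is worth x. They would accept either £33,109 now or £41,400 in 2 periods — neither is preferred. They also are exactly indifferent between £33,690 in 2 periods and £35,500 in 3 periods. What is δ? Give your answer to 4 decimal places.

The second indifference involves only future payoffs, so β cancels: β·δ^2·33690 = β·δ^3·35500, giving δ = 33690/35500 = 0.94901.

δ ≈ 0.9490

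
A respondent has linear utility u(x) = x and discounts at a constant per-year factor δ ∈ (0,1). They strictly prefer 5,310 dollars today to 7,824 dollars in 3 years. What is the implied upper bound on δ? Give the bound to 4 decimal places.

The preference means 5310 > δ^3·7824.
Hence δ^3 < 5310/7824 = 0.67868, and x ↦ x^(1/3) is increasing on (0,∞).
δ < 0.67868^(1/3) = 0.8788.

δ < 0.8788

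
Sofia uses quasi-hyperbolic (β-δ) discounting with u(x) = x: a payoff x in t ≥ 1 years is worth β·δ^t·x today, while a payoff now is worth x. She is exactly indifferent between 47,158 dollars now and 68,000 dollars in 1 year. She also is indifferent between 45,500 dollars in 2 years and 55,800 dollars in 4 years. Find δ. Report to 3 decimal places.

From the later pair, β·δ^2·45500 = β·δ^4·55800; dividing through, δ^2 = 45500/55800 = 0.81541, so δ = 0.90300.

δ ≈ 0.903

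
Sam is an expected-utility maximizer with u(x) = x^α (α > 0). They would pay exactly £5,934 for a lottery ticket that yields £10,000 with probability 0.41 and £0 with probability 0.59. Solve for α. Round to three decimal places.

The lottery's expected utility is 0.41·u(10000) + 0.59·u(0) = 0.41·10000^α (since u(0) = 0 for α > 0).
Indifference: 5934^α = 0.41·10000^α, so (5934/10000)^α = 0.41.
Taking logs: α·ln(5934/10000) = ln(0.41), so α = -0.891598 / -0.521887 ≈ 1.708.

α ≈ 1.708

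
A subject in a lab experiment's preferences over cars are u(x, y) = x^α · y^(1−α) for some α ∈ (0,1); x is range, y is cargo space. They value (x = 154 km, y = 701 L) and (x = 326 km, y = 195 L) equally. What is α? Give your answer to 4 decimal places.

α ≈ 0.6305

Set the two utilities equal: 154^α·701^(1−α) = 326^α·195^(1−α).
Rearrange to (154/326)^α = (195/701)^(1−α) and take logs: α·-0.7499448 = (1−α)·-1.2795083.
Thus α·(-2.0294531) = -1.2795083, so α = -1.2795083/-2.0294531 ≈ 0.6305.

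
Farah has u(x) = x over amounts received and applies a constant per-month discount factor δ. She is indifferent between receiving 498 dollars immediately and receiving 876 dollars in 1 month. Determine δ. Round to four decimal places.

δ ≈ 0.5685

The payoff in 1 month is discounted by δ, so u(498) = δ·u(876) and δ = u(498)/u(876).
With u(x) = x: δ = 498/876 = 0.56849.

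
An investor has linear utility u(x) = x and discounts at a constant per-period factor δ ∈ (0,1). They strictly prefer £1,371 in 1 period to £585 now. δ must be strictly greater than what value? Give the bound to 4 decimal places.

Under u(x) = x this choice says 585 < δ·1371.
Dividing through by 1371 gives δ > 0.42670.

δ > 0.4267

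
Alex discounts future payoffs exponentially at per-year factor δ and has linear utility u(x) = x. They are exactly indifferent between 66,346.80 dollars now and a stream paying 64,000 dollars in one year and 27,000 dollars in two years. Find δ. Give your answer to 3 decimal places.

The stream is worth 64000δ + 27000δ² today, so 64000δ + 27000δ² = 66346.80.
Rearranged: 27000δ² + 64000δ − 66346.80 = 0.
By the quadratic formula (taking the positive root), δ = (−64000 + √11261454400.00) / 54000 ≈ 0.780.

δ ≈ 0.780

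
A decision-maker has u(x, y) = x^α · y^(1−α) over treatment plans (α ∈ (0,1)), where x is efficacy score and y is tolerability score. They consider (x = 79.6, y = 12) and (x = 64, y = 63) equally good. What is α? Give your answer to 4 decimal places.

Set the two utilities equal: 79.6^α·12^(1−α) = 64^α·63^(1−α).
Taking logs: α·ln 79.6 + (1−α)·ln 12 = α·ln 64 + (1−α)·ln 63, i.e. α·0.2181310 = (1−α)·1.6582281.
So α/(1−α) = (1.6582281)/(0.2181310) = 7.6019828, and α = 7.6019828/8.6019828 ≈ 0.8837.

α ≈ 0.8837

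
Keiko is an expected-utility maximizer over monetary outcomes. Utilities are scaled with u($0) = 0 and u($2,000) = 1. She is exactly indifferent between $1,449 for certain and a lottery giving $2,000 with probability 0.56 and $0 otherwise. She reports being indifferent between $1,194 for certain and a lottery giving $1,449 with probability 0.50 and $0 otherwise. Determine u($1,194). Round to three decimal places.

0.280

From the first indifference, u($1,449) = 0.56·u($2,000) + 0.44·u($0) = 0.56·1 + 0.44·0 = 0.56.
Chaining: u($1,194) = 0.50·0.56 + 0.50·0.00 = 0.2800.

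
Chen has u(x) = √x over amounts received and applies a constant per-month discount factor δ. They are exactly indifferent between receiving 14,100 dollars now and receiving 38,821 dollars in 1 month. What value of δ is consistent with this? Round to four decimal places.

δ ≈ 0.6027

Indifference means u(14100) = δ · u(38821), so δ = u(14100)/u(38821).
Since u(x) = √x, δ = √(14100/38821) = 0.60267.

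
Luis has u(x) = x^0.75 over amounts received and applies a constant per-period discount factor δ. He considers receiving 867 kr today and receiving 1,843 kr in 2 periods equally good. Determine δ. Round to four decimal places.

Equating discounted utilities: u(867) = δ^2·u(1843) ⇒ δ^2 = u(867)/u(1843).
With u(x) = x^0.75: δ^2 = 867^0.75/1843^0.75 = (867/1843)^0.75 = 0.56803.
Taking the square root: δ = 0.56803^(1/2) ≈ 0.7537.

δ ≈ 0.7537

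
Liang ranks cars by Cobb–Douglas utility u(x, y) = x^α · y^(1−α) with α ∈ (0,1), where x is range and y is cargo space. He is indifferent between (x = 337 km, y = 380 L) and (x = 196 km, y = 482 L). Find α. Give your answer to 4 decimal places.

α ≈ 0.3049

Set the two utilities equal: 337^α·380^(1−α) = 196^α·482^(1−α).
(337/196)^α = (482/380)^(1−α); take logs: α·ln(337/196) = (1−α)·ln(482/380), i.e. α·0.5419683 = (1−α)·0.2377729.
Thus α·(0.7797412) = 0.2377729, so α = 0.2377729/0.7797412 ≈ 0.3049.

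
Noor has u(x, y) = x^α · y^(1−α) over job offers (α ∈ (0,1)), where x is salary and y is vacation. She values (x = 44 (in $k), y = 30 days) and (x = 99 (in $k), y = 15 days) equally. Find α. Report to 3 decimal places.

Set the two utilities equal: 44^α·30^(1−α) = 99^α·15^(1−α).
(44/99)^α = (15/30)^(1−α); take logs: α·ln(44/99) = (1−α)·ln(15/30), i.e. α·-0.810930 = (1−α)·-0.693147.
With A = -0.810930 and B = -0.693147: α·A = (1−α)·B, so α = B/(A+B) = -0.693147/-1.504077 ≈ 0.461.

α ≈ 0.461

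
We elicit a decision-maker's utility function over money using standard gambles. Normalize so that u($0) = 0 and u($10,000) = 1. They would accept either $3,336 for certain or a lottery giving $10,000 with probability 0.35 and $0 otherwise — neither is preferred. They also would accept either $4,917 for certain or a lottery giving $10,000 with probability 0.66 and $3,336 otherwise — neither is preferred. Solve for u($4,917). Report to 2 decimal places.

From the first indifference, u($3,336) = 0.35·u($10,000) + 0.65·u($0) = 0.35·1 + 0.65·0 = 0.35.
Chaining: u($4,917) = 0.66·1.00 + 0.34·0.35 = 0.7790.

0.78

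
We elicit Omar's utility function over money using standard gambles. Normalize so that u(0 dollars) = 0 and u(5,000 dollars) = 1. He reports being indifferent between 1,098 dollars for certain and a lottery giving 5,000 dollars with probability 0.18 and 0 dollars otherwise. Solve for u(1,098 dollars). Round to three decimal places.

0.180

The indifference gives u(1,098 dollars) = 0.18·u(5,000 dollars) + 0.82·u(0 dollars) = 0.18·1 + 0.82·0 = 0.18.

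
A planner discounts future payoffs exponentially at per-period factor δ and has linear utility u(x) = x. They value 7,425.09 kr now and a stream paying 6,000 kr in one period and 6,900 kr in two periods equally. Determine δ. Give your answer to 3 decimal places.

Equating present values: 7425.09 = 6000δ + 6900δ².
So 6900δ² + 6000δ − 7425.09 = 0.
By the quadratic formula (taking the positive root), δ = (−6000 + √240932484.00) / 13800 ≈ 0.690.

δ ≈ 0.690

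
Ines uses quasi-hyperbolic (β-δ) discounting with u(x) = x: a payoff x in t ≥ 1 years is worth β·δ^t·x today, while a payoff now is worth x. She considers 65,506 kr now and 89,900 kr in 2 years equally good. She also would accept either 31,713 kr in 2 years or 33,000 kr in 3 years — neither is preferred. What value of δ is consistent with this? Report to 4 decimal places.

δ ≈ 0.9610

Both payoffs in the second observation are in the future, so β drops out: δ^2·31713 = δ^3·33000 ⇒ δ = 31713/33000 = 0.96100.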